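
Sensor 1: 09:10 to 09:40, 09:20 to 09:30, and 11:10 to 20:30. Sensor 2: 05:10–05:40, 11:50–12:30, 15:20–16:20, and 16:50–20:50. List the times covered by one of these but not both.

A, merged: 09:10–09:40, 11:10–20:30.
A \ B = 09:10–09:40, 11:10–11:50, 12:30–15:20, 16:20–16:50.
B \ A = 05:10–05:40, 20:30–20:50.
Union of the two gives the symmetric difference.

05:10–05:40, 09:10–09:40, 11:10–11:50, 12:30–15:20, 16:20–16:50, 20:30–20:50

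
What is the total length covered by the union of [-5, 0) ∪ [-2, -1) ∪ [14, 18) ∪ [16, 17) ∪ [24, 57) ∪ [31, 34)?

Merged: [-5, 0), [14, 18), [24, 57).
Lengths: 5 + 4 + 33 = 42.

42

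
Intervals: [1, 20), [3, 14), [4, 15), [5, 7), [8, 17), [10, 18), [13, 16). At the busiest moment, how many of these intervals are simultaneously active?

6

Walk the sorted start/end points keeping a running depth.
The depth first hits 6 at 13.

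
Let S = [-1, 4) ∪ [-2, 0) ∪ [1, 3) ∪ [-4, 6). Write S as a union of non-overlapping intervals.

Sort by start: [-4, 6), [-2, 0), [-1, 4), [1, 3).
[-2, 0) overlaps/touches [-4, 6) → extend to [-4, 6).
[-1, 4) overlaps/touches [-4, 6) → extend to [-4, 6).
[1, 3) overlaps/touches [-4, 6) → extend to [-4, 6).

[-4, 6)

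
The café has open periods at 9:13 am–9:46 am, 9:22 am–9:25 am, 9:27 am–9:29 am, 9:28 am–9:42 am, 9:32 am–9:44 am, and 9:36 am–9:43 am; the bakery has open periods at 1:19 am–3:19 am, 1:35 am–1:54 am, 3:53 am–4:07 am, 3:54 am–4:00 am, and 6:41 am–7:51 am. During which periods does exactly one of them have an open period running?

First set merges to 9:13 am–9:46 am.
Second set merges to 1:19 am–3:19 am, 3:53 am–4:07 am, 6:41 am–7:51 am.
A but not B: 9:13 am–9:46 am.
B but not A: 1:19 am–3:19 am, 3:53 am–4:07 am, 6:41 am–7:51 am.
Combining gives A △ B.

1:19 am–3:19 am, 3:53 am–4:07 am, 6:41 am–7:51 am, 9:13 am–9:46 am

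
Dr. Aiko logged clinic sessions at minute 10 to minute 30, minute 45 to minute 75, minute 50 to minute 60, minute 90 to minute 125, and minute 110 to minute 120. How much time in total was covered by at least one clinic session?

85 minutes

Merged: minute 10 to minute 30, minute 45 to minute 75, minute 90 to minute 125.
Lengths: 20 minutes + 30 minutes + 35 minutes = 85 minutes.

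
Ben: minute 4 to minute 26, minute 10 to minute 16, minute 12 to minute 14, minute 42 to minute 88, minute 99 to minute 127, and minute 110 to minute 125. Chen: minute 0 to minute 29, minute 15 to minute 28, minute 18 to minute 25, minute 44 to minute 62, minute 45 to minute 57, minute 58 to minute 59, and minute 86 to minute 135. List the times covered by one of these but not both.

minute 0 to minute 4, minute 26 to minute 29, minute 42 to minute 44, minute 62 to minute 86, minute 88 to minute 99, minute 127 to minute 135

A, merged: minute 4 to minute 26, minute 42 to minute 88, minute 99 to minute 127.
B, merged: minute 0 to minute 29, minute 44 to minute 62, minute 86 to minute 135.
A but not B: minute 42 to minute 44, minute 62 to minute 86.
B but not A: minute 0 to minute 4, minute 26 to minute 29, minute 88 to minute 99, minute 127 to minute 135.
Combining gives A △ B.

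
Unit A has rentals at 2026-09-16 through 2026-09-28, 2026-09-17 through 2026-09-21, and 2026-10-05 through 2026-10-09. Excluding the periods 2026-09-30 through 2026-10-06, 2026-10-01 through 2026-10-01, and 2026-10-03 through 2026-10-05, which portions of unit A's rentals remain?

2026-09-16 through 2026-09-28, 2026-10-07 through 2026-10-09

First set merges to 2026-09-16 through 2026-09-28, 2026-10-05 through 2026-10-09.
Second set merges to 2026-09-30 through 2026-10-06.
2026-09-16 through 2026-09-28: nothing removed.
2026-10-05 through 2026-10-09 \ B = 2026-10-07 through 2026-10-09.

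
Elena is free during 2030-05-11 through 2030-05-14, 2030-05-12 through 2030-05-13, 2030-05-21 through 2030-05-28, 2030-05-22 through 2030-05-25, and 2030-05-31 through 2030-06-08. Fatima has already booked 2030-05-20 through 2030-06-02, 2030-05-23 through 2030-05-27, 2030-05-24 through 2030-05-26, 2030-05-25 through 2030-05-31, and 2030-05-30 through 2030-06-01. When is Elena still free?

Merge the first list: 2030-05-11 through 2030-05-14, 2030-05-21 through 2030-05-28, 2030-05-31 through 2030-06-08.
Merge the second list: 2030-05-20 through 2030-06-02.
2030-05-11 through 2030-05-14: nothing removed.
2030-05-21 through 2030-05-28: entirely removed.
2030-05-31 through 2030-06-08 \ B = 2030-06-03 through 2030-06-08.

2030-05-11 through 2030-05-14, 2030-06-03 through 2030-06-08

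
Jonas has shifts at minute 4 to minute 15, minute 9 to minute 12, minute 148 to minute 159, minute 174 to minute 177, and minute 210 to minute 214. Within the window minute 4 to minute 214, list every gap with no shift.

Covered (merged): minute 4 to minute 15, minute 148 to minute 159, minute 174 to minute 177, minute 210 to minute 214.
Gaps within minute 4 to minute 214: minute 15 to minute 148, minute 159 to minute 174, minute 177 to minute 210.

minute 15 to minute 148, minute 159 to minute 174, minute 177 to minute 210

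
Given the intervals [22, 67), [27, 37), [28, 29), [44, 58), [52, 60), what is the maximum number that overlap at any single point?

3

Walk the sorted start/end points keeping a running depth.
The depth first hits 3 at 28.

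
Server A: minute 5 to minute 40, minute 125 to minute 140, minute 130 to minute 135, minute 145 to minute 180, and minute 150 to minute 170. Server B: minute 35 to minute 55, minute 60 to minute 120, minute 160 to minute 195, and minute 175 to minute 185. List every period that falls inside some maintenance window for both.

minute 35 to minute 40, minute 160 to minute 180

First set merges to minute 5 to minute 40, minute 125 to minute 140, minute 145 to minute 180.
Second set merges to minute 35 to minute 55, minute 60 to minute 120, minute 160 to minute 195.
minute 5 to minute 40 ∩ B → minute 35 to minute 40.
minute 125 to minute 140 meets no B interval.
minute 145 to minute 180 ∩ B → minute 160 to minute 180.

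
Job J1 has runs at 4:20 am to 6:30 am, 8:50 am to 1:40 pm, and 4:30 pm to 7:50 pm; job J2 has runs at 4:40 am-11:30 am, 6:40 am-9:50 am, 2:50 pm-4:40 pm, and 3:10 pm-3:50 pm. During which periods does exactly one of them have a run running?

Merge the second list: 4:40 am–11:30 am, 2:50 pm–4:40 pm.
A but not B: 4:20 am–4:40 am, 11:30 am–1:40 pm, 4:40 pm–7:50 pm.
B but not A: 6:30 am–8:50 am, 2:50 pm–4:30 pm.
Combining gives A △ B.

4:20 am–4:40 am, 6:30 am–8:50 am, 11:30 am–1:40 pm, 2:50 pm–4:30 pm, 4:40 pm–7:50 pm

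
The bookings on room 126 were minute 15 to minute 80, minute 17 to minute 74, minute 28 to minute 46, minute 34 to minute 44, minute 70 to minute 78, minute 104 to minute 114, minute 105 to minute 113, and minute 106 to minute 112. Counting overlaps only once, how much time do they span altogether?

Merged: minute 15 to minute 80, minute 104 to minute 114.
Lengths: 65 minutes + 10 minutes = 75 minutes.

75 minutes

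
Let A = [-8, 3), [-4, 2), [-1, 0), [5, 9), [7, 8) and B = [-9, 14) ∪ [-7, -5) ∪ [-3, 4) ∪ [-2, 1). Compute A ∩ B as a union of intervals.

[-8, 3) ∪ [5, 9)

Merge the first list: [-8, 3), [5, 9).
Merge the second list: [-9, 14).
[-8, 3) meets the second set on [-8, 3).
[5, 9) meets the second set on [5, 9).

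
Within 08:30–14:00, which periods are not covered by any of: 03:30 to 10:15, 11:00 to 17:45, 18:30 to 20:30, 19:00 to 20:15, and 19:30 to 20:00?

10:15–11:00

After merging, the occupied span is 03:30–10:15, 11:00–17:45, 18:30–20:30.
Gaps within 08:30–14:00: 10:15–11:00.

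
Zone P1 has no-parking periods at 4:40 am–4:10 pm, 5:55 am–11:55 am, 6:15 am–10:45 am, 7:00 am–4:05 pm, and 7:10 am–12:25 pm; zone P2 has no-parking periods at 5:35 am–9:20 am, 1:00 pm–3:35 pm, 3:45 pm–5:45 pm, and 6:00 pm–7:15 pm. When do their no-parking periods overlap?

5:35 am–9:20 am, 1:00 pm–3:35 pm, 3:45 pm–4:10 pm

A, merged: 4:40 am–4:10 pm.
4:40 am–4:10 pm ∩ B → 5:35 am–9:20 am, 1:00 pm–3:35 pm, 3:45 pm–4:10 pm.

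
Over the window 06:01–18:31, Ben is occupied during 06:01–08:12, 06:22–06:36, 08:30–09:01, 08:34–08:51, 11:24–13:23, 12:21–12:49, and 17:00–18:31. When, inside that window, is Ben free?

Covered (merged): 06:01–08:12, 08:30–09:01, 11:24–13:23, 17:00–18:31.
Gaps within 06:01–18:31: 08:12–08:30, 09:01–11:24, 13:23–17:00.

08:12–08:30, 09:01–11:24, 13:23–17:00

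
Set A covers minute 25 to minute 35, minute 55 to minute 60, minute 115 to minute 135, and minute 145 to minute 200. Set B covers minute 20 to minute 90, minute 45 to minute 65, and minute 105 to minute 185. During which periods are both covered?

Second set merges to minute 20 to minute 90, minute 105 to minute 185.
minute 25 to minute 35 overlaps B on minute 25 to minute 35.
minute 55 to minute 60 overlaps B on minute 55 to minute 60.
minute 115 to minute 135 overlaps B on minute 115 to minute 135.
minute 145 to minute 200 overlaps B on minute 145 to minute 185.

minute 25 to minute 35, minute 55 to minute 60, minute 115 to minute 135, minute 145 to minute 185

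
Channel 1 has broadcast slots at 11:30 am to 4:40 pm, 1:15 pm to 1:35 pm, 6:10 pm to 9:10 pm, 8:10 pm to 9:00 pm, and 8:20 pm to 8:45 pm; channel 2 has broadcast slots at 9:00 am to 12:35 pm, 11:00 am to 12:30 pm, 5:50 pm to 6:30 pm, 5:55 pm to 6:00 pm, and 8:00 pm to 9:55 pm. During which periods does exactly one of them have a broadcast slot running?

A, merged: 11:30 am-4:40 pm, 6:10 pm-9:10 pm.
B, merged: 9:00 am-12:35 pm, 5:50 pm-6:30 pm, 8:00 pm-9:55 pm.
A \ B = 12:35 pm-4:40 pm, 6:30 pm-8:00 pm.
B \ A = 9:00 am-11:30 am, 5:50 pm-6:10 pm, 9:10 pm-9:55 pm.
Union of the two gives the symmetric difference.

9:00 am-11:30 am, 12:35 pm-4:40 pm, 5:50 pm-6:10 pm, 6:30 pm-8:00 pm, 9:10 pm-9:55 pm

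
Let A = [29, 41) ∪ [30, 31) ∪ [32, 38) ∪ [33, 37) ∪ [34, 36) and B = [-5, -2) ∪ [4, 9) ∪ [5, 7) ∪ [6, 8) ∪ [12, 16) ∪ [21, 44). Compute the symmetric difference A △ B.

First set merges to [29, 41).
Second set merges to [-5, -2), [4, 9), [12, 16), [21, 44).
Only in the first: none.
Only in the second: [-5, -2), [4, 9), [12, 16), [21, 29), [41, 44).
Together these are the periods covered by exactly one.

[-5, -2) ∪ [4, 9) ∪ [12, 16) ∪ [21, 29) ∪ [41, 44)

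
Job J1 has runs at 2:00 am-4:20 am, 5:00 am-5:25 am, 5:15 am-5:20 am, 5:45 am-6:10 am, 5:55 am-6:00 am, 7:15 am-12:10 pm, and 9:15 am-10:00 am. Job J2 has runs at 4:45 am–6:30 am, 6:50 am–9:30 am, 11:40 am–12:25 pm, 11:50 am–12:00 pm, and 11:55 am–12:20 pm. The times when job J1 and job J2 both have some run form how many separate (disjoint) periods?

4

A, merged: 2:00 am–4:20 am, 5:00 am–5:25 am, 5:45 am–6:10 am, 7:15 am–12:10 pm.
B, merged: 4:45 am–6:30 am, 6:50 am–9:30 am, 11:40 am–12:25 pm.
A ∩ B = 5:00 am–5:25 am, 5:45 am–6:10 am, 7:15 am–9:30 am, 11:40 am–12:10 pm.
That is 4 disjoint pieces.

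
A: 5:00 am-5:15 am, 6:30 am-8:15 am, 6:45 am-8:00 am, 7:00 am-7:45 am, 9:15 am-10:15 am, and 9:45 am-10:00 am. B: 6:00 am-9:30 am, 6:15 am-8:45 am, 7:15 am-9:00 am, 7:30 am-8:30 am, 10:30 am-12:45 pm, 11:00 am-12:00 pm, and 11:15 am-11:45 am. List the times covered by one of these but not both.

5:00 am-5:15 am, 6:00 am-6:30 am, 8:15 am-9:15 am, 9:30 am-10:15 am, 10:30 am-12:45 pm

First set merges to 5:00 am-5:15 am, 6:30 am-8:15 am, 9:15 am-10:15 am.
Second set merges to 6:00 am-9:30 am, 10:30 am-12:45 pm.
A but not B: 5:00 am-5:15 am, 9:30 am-10:15 am.
B but not A: 6:00 am-6:30 am, 8:15 am-9:15 am, 10:30 am-12:45 pm.
Combining gives A △ B.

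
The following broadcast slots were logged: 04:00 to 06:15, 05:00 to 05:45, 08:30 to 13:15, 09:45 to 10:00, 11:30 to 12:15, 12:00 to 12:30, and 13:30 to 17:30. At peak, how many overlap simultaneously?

3

At 12:00, 3 of the intervals are simultaneously active.
No point has more.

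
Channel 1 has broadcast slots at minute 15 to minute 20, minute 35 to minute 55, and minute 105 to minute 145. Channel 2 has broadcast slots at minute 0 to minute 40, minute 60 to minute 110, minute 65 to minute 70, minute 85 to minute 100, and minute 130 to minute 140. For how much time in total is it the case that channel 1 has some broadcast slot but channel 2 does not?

B, merged: minute 0 to minute 40, minute 60 to minute 110, minute 130 to minute 140.
A \ B = minute 40 to minute 55, minute 110 to minute 130, minute 140 to minute 145.
Total: 15 minutes + 20 minutes + 5 minutes = 40 minutes.

40 minutes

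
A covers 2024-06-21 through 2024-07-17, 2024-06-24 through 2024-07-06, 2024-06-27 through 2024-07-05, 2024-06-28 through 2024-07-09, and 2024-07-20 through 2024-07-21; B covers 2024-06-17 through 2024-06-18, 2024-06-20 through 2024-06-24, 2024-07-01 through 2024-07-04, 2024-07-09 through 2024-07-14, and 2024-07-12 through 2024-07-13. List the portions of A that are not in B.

First set merges to 2024-06-21 through 2024-07-17, 2024-07-20 through 2024-07-21.
Second set merges to 2024-06-17 through 2024-06-18, 2024-06-20 through 2024-06-24, 2024-07-01 through 2024-07-04, 2024-07-09 through 2024-07-14.
2024-06-21 through 2024-07-17 \ B = 2024-06-25 through 2024-06-30, 2024-07-05 through 2024-07-08, 2024-07-15 through 2024-07-17.
2024-07-20 through 2024-07-21: nothing removed.

2024-06-25 through 2024-06-30, 2024-07-05 through 2024-07-08, 2024-07-15 through 2024-07-17, 2024-07-20 through 2024-07-21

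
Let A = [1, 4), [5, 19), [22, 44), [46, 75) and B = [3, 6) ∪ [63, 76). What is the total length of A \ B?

54

A \ B = [1, 3), [6, 19), [22, 44), [46, 63).
Total: 2 + 13 + 22 + 17 = 54.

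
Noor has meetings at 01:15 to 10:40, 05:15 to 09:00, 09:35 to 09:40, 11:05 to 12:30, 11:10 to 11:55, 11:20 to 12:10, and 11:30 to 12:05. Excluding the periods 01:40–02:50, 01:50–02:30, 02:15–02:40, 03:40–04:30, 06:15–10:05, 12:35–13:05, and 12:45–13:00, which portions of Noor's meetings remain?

01:15–01:40, 02:50–03:40, 04:30–06:15, 10:05–10:40, 11:05–12:30

First set merges to 01:15–10:40, 11:05–12:30.
Second set merges to 01:40–02:50, 03:40–04:30, 06:15–10:05, 12:35–13:05.
01:15–10:40 minus B → 01:15–01:40, 02:50–03:40, 04:30–06:15, 10:05–10:40.
11:05–12:30: no B overlap → unchanged.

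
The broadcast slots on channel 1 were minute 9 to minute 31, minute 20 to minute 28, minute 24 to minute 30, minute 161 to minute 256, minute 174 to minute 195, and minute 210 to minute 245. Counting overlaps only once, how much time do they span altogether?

Merged: minute 9 to minute 31, minute 161 to minute 256.
Lengths: 22 minutes + 95 minutes = 117 minutes.

117 minutes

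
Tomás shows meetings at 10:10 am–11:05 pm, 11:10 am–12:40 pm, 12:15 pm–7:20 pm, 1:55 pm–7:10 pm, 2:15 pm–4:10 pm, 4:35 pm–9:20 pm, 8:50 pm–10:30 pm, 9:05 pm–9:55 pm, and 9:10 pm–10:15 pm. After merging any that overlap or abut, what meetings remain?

11:10 am–12:40 pm overlaps/touches 10:10 am–11:05 pm → extend to 10:10 am–11:05 pm.
12:15 pm–7:20 pm overlaps/touches 10:10 am–11:05 pm → extend to 10:10 am–11:05 pm.
1:55 pm–7:10 pm overlaps/touches 10:10 am–11:05 pm → extend to 10:10 am–11:05 pm.
2:15 pm–4:10 pm overlaps/touches 10:10 am–11:05 pm → extend to 10:10 am–11:05 pm.
4:35 pm–9:20 pm overlaps/touches 10:10 am–11:05 pm → extend to 10:10 am–11:05 pm.
8:50 pm–10:30 pm overlaps/touches 10:10 am–11:05 pm → extend to 10:10 am–11:05 pm.
9:05 pm–9:55 pm overlaps/touches 10:10 am–11:05 pm → extend to 10:10 am–11:05 pm.
9:10 pm–10:15 pm overlaps/touches 10:10 am–11:05 pm → extend to 10:10 am–11:05 pm.

10:10 am–11:05 pm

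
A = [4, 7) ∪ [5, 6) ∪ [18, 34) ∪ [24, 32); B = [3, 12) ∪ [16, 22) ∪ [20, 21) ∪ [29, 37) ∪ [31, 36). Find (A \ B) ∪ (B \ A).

A, merged: [4, 7), [18, 34).
B, merged: [3, 12), [16, 22), [29, 37).
A but not B: [22, 29).
B but not A: [3, 4), [7, 12), [16, 18), [34, 37).
Combining gives A △ B.

[3, 4) ∪ [7, 12) ∪ [16, 18) ∪ [22, 29) ∪ [34, 37)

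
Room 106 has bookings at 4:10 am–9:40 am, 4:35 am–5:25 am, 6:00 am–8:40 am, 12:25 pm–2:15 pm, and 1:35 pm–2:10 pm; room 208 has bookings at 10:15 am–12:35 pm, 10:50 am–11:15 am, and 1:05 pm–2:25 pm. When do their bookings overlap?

12:25 pm-12:35 pm, 1:05 pm-2:15 pm

Merge the first list: 4:10 am-9:40 am, 12:25 pm-2:15 pm.
Merge the second list: 10:15 am-12:35 pm, 1:05 pm-2:25 pm.
4:10 am-9:40 am: no overlap with the second set.
12:25 pm-2:15 pm meets the second set on 12:25 pm-12:35 pm, 1:05 pm-2:15 pm.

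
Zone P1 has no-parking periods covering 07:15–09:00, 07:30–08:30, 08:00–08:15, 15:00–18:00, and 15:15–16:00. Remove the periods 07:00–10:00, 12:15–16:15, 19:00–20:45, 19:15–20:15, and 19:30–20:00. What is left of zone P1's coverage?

Merge the first list: 07:15–09:00, 15:00–18:00.
Merge the second list: 07:00–10:00, 12:15–16:15, 19:00–20:45.
07:15–09:00 lies entirely inside B → drops out.
15:00–18:00 with B removed leaves 16:15–18:00.

16:15–18:00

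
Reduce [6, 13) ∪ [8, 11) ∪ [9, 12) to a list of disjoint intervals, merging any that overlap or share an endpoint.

[6, 13)

[8, 11) overlaps/touches [6, 13) → extend to [6, 13).
[9, 12) overlaps/touches [6, 13) → extend to [6, 13).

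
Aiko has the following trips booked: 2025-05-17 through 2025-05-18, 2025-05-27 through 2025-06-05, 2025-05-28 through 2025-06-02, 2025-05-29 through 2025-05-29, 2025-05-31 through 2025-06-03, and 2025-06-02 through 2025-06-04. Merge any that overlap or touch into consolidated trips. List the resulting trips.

2025-05-27 through 2025-06-05 is disjoint → start new block.
2025-05-28 through 2025-06-02 overlaps/touches 2025-05-27 through 2025-06-05 → extend to 2025-05-27 through 2025-06-05.
2025-05-29 through 2025-05-29 overlaps/touches 2025-05-27 through 2025-06-05 → extend to 2025-05-27 through 2025-06-05.
2025-05-31 through 2025-06-03 overlaps/touches 2025-05-27 through 2025-06-05 → extend to 2025-05-27 through 2025-06-05.
2025-06-02 through 2025-06-04 overlaps/touches 2025-05-27 through 2025-06-05 → extend to 2025-05-27 through 2025-06-05.

2025-05-17 through 2025-05-18, 2025-05-27 through 2025-06-05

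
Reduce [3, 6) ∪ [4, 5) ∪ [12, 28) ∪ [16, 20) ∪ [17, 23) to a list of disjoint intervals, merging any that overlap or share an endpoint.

[3, 6) ∪ [12, 28)

[4, 5) overlaps/touches [3, 6) → extend to [3, 6).
[12, 28) is disjoint → start new block.
[16, 20) overlaps/touches [12, 28) → extend to [12, 28).
[17, 23) overlaps/touches [12, 28) → extend to [12, 28).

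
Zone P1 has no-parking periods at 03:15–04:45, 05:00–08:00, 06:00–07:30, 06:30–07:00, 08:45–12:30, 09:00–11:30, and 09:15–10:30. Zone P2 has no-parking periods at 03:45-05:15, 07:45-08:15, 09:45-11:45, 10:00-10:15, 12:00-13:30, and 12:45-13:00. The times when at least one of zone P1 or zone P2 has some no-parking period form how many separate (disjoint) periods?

Merge the first list: 03:15-04:45, 05:00-08:00, 08:45-12:30.
Merge the second list: 03:45-05:15, 07:45-08:15, 09:45-11:45, 12:00-13:30.
A ∪ B = 03:15-08:15, 08:45-13:30.
That is 2 disjoint pieces.

2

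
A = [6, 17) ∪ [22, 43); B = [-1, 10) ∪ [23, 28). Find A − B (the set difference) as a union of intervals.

[10, 17) ∪ [22, 23) ∪ [28, 43)

[6, 17) with B removed leaves [10, 17).
[22, 43) with B removed leaves [22, 23), [28, 43).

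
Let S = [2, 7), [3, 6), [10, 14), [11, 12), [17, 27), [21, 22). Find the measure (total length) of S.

19

Merged: [2, 7), [10, 14), [17, 27).
Lengths: 5 + 4 + 10 = 19.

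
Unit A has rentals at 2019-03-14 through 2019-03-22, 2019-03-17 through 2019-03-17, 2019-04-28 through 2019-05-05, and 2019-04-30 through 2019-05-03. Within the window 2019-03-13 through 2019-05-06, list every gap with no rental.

2019-03-13 through 2019-03-13, 2019-03-23 through 2019-04-27, 2019-05-06 through 2019-05-06

The merged coverage is 2019-03-14 through 2019-03-22, 2019-04-28 through 2019-05-05.
Complement within 2019-03-13 through 2019-05-06: 2019-03-13 through 2019-03-13, 2019-03-23 through 2019-04-27, 2019-05-06 through 2019-05-06.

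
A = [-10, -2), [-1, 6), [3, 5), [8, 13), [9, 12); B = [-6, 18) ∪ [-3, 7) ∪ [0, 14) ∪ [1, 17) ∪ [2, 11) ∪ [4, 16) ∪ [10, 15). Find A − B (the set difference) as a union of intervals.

First set merges to [-10, -2), [-1, 6), [8, 13).
Second set merges to [-6, 18).
[-10, -2) with B removed leaves [-10, -6).
[-1, 6) lies entirely inside B → drops out.
[8, 13) lies entirely inside B → drops out.

[-10, -6)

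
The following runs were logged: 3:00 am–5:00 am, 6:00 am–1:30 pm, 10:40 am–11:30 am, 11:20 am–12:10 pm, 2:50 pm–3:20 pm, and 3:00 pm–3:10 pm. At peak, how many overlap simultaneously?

3

Sweep endpoints in order; track running count of active intervals.
Peak of 3 reached at 11:20 am.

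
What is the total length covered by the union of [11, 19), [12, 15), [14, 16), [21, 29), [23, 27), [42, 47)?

Merged: [11, 19), [21, 29), [42, 47).
Lengths: 8 + 8 + 5 = 21.

21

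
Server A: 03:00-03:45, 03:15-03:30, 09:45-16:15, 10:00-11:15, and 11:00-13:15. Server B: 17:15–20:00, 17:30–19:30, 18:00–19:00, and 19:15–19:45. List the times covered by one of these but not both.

A, merged: 03:00–03:45, 09:45–16:15.
B, merged: 17:15–20:00.
A \ B = 03:00–03:45, 09:45–16:15.
B \ A = 17:15–20:00.
Union of the two gives the symmetric difference.

03:00–03:45, 09:45–16:15, 17:15–20:00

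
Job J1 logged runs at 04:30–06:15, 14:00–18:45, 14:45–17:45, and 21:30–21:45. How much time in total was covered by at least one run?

Merged: 04:30-06:15, 14:00-18:45, 21:30-21:45.
Lengths: 1 h 45 min + 4 h 45 min + 15 min = 6 h 45 min.

6 h 45 min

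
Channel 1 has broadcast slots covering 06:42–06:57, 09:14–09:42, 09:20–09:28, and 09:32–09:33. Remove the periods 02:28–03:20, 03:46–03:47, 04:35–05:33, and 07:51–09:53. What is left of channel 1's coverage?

Merge the first list: 06:42-06:57, 09:14-09:42.
06:42-06:57 is untouched.
09:14-09:42 lies entirely inside B → drops out.

06:42-06:57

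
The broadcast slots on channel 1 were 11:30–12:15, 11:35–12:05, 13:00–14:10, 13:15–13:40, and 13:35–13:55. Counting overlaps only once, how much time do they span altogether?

Merged: 11:30-12:15, 13:00-14:10.
Lengths: 45 min + 1 h 10 min = 1 h 55 min.

1 h 55 min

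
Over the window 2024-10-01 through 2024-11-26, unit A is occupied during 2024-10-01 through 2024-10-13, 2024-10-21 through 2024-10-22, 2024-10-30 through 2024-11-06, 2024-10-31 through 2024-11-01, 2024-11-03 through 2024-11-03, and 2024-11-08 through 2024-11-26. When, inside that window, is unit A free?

Covered (merged): 2024-10-01 through 2024-10-13, 2024-10-21 through 2024-10-22, 2024-10-30 through 2024-11-06, 2024-11-08 through 2024-11-26.
Uncovered inside 2024-10-01 through 2024-11-26: 2024-10-14 through 2024-10-20, 2024-10-23 through 2024-10-29, 2024-11-07 through 2024-11-07.

2024-10-14 through 2024-10-20, 2024-10-23 through 2024-10-29, 2024-11-07 through 2024-11-07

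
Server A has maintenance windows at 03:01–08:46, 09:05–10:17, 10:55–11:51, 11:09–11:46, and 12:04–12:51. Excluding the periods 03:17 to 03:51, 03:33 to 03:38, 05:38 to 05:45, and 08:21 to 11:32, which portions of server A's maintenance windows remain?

03:01–03:17, 03:51–05:38, 05:45–08:21, 11:32–11:51, 12:04–12:51

A, merged: 03:01–08:46, 09:05–10:17, 10:55–11:51, 12:04–12:51.
B, merged: 03:17–03:51, 05:38–05:45, 08:21–11:32.
03:01–08:46 with B removed leaves 03:01–03:17, 03:51–05:38, 05:45–08:21.
09:05–10:17 lies entirely inside B → drops out.
10:55–11:51 with B removed leaves 11:32–11:51.
12:04–12:51 is untouched.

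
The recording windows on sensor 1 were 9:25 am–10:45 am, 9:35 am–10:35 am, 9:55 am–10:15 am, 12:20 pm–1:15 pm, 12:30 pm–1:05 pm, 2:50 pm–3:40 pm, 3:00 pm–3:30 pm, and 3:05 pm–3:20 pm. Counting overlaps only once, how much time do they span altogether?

Merged: 9:25 am–10:45 am, 12:20 pm–1:15 pm, 2:50 pm–3:40 pm.
Lengths: 1 h 20 min + 55 min + 50 min = 3 h 5 min.

3 h 5 min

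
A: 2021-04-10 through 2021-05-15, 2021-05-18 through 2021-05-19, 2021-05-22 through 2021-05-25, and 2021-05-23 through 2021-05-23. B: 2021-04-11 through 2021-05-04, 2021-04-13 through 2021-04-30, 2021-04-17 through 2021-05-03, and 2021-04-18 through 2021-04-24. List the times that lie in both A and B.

A, merged: 2021-04-10 through 2021-05-15, 2021-05-18 through 2021-05-19, 2021-05-22 through 2021-05-25.
B, merged: 2021-04-11 through 2021-05-04.
2021-04-10 through 2021-05-15 meets the second set on 2021-04-11 through 2021-05-04.
2021-05-18 through 2021-05-19: no overlap with the second set.
2021-05-22 through 2021-05-25: no overlap with the second set.

2021-04-11 through 2021-05-04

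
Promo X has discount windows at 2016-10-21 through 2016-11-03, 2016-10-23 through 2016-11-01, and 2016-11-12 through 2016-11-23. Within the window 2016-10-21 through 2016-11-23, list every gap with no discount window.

2016-11-04 through 2016-11-11

The merged coverage is 2016-10-21 through 2016-11-03, 2016-11-12 through 2016-11-23.
Complement within 2016-10-21 through 2016-11-23: 2016-11-04 through 2016-11-11.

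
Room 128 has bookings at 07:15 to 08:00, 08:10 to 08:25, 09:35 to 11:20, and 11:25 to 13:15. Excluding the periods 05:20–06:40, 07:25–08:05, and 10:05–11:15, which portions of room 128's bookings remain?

07:15-08:00 \ B = 07:15-07:25.
08:10-08:25: nothing removed.
09:35-11:20 \ B = 09:35-10:05, 11:15-11:20.
11:25-13:15: nothing removed.

07:15-07:25, 08:10-08:25, 09:35-10:05, 11:15-11:20, 11:25-13:15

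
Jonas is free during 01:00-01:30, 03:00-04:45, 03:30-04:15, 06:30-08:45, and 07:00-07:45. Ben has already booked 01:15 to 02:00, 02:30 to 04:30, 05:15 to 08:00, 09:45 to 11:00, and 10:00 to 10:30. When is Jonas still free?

01:00–01:15, 04:30–04:45, 08:00–08:45

First set merges to 01:00–01:30, 03:00–04:45, 06:30–08:45.
Second set merges to 01:15–02:00, 02:30–04:30, 05:15–08:00, 09:45–11:00.
01:00–01:30 minus B → 01:00–01:15.
03:00–04:45 minus B → 04:30–04:45.
06:30–08:45 minus B → 08:00–08:45.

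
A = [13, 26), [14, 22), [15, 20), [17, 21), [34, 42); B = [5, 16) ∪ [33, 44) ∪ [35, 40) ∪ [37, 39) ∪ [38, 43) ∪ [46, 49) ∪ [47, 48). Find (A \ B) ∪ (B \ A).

[5, 13) ∪ [16, 26) ∪ [33, 34) ∪ [42, 44) ∪ [46, 49)

A, merged: [13, 26), [34, 42).
B, merged: [5, 16), [33, 44), [46, 49).
A but not B: [16, 26).
B but not A: [5, 13), [33, 34), [42, 44), [46, 49).
Combining gives A △ B.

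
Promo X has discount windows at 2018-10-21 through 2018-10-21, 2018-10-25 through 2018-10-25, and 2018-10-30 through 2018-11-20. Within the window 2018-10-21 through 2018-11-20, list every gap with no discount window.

2018-10-22 through 2018-10-24, 2018-10-26 through 2018-10-29

After merging, the occupied span is 2018-10-21 through 2018-10-21, 2018-10-25 through 2018-10-25, 2018-10-30 through 2018-11-20.
Gaps within 2018-10-21 through 2018-11-20: 2018-10-22 through 2018-10-24, 2018-10-26 through 2018-10-29.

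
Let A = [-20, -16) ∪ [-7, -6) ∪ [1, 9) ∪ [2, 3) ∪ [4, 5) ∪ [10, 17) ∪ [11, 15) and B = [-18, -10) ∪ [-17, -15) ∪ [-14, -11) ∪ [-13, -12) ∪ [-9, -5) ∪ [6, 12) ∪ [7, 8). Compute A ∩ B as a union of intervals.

Merge the first list: [-20, -16), [-7, -6), [1, 9), [10, 17).
Merge the second list: [-18, -10), [-9, -5), [6, 12).
[-20, -16) meets the second set on [-18, -16).
[-7, -6) meets the second set on [-7, -6).
[1, 9) meets the second set on [6, 9).
[10, 17) meets the second set on [10, 12).

[-18, -16) ∪ [-7, -6) ∪ [6, 9) ∪ [10, 12)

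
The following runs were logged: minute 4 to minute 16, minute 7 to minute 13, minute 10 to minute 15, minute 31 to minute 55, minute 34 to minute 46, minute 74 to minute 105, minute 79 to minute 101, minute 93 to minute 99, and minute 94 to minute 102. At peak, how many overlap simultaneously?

4

Walk the sorted start/end points keeping a running depth.
The depth first hits 4 at minute 94.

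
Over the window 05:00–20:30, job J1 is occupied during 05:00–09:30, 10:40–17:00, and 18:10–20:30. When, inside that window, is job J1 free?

After merging, the occupied span is 05:00–09:30, 10:40–17:00, 18:10–20:30.
Uncovered inside 05:00–20:30: 09:30–10:40, 17:00–18:10.

09:30–10:40, 17:00–18:10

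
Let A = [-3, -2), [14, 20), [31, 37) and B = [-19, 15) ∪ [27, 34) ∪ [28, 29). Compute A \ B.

Merge the second list: [-19, 15), [27, 34).
[-3, -2): entirely removed.
[14, 20) \ B = [15, 20).
[31, 37) \ B = [34, 37).

[15, 20) ∪ [34, 37)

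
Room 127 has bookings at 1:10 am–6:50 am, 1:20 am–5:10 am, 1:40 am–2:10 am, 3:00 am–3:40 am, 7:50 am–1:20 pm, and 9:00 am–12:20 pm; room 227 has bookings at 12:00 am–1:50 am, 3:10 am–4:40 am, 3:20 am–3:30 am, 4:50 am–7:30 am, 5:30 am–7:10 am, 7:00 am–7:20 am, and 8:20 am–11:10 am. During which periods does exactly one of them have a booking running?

12:00 am–1:10 am, 1:50 am–3:10 am, 4:40 am–4:50 am, 6:50 am–7:30 am, 7:50 am–8:20 am, 11:10 am–1:20 pm

A, merged: 1:10 am–6:50 am, 7:50 am–1:20 pm.
B, merged: 12:00 am–1:50 am, 3:10 am–4:40 am, 4:50 am–7:30 am, 8:20 am–11:10 am.
A but not B: 1:50 am–3:10 am, 4:40 am–4:50 am, 7:50 am–8:20 am, 11:10 am–1:20 pm.
B but not A: 12:00 am–1:10 am, 6:50 am–7:30 am.
Combining gives A △ B.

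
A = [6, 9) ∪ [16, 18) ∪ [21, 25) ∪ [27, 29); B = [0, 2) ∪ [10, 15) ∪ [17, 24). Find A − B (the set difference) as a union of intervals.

[6, 9) ∪ [16, 17) ∪ [24, 25) ∪ [27, 29)

[6, 9): no B overlap → unchanged.
[16, 18) minus B → [16, 17).
[21, 25) minus B → [24, 25).
[27, 29): no B overlap → unchanged.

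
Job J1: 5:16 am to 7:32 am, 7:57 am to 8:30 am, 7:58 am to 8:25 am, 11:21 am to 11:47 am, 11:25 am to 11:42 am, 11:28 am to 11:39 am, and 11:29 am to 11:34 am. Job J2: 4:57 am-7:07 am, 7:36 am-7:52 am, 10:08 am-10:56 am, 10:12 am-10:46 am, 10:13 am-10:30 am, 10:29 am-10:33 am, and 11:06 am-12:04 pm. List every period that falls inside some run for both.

5:16 am–7:07 am, 11:21 am–11:47 am

Merge the first list: 5:16 am–7:32 am, 7:57 am–8:30 am, 11:21 am–11:47 am.
Merge the second list: 4:57 am–7:07 am, 7:36 am–7:52 am, 10:08 am–10:56 am, 11:06 am–12:04 pm.
5:16 am–7:32 am ∩ B → 5:16 am–7:07 am.
7:57 am–8:30 am meets no B interval.
11:21 am–11:47 am ∩ B → 11:21 am–11:47 am.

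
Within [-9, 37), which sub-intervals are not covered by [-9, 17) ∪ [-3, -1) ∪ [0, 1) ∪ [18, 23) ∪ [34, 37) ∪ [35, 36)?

Covered (merged): [-9, 17), [18, 23), [34, 37).
Complement within [-9, 37): [17, 18), [23, 34).

[17, 18) ∪ [23, 34)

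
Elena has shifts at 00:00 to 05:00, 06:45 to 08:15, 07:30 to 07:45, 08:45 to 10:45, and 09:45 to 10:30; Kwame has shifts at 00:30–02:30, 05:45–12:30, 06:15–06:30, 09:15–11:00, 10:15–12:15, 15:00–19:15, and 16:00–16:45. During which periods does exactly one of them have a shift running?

Merge the first list: 00:00–05:00, 06:45–08:15, 08:45–10:45.
Merge the second list: 00:30–02:30, 05:45–12:30, 15:00–19:15.
Only in the first: 00:00–00:30, 02:30–05:00.
Only in the second: 05:45–06:45, 08:15–08:45, 10:45–12:30, 15:00–19:15.
Together these are the periods covered by exactly one.

00:00–00:30, 02:30–05:00, 05:45–06:45, 08:15–08:45, 10:45–12:30, 15:00–19:15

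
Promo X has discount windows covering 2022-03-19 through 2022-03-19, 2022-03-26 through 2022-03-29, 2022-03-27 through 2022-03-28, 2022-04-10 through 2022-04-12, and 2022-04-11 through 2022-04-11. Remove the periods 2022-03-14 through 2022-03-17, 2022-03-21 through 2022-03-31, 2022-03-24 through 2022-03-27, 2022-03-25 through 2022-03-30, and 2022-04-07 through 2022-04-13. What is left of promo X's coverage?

2022-03-19 through 2022-03-19

Merge the first list: 2022-03-19 through 2022-03-19, 2022-03-26 through 2022-03-29, 2022-04-10 through 2022-04-12.
Merge the second list: 2022-03-14 through 2022-03-17, 2022-03-21 through 2022-03-31, 2022-04-07 through 2022-04-13.
2022-03-19 through 2022-03-19: no B overlap → unchanged.
2022-03-26 through 2022-03-29: fully covered by B → removed.
2022-04-10 through 2022-04-12: fully covered by B → removed.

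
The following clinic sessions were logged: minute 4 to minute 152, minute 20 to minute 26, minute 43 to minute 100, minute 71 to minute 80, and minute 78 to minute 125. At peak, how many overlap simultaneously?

Sweep endpoints in order; track running count of active intervals.
Peak of 4 reached at minute 78.

4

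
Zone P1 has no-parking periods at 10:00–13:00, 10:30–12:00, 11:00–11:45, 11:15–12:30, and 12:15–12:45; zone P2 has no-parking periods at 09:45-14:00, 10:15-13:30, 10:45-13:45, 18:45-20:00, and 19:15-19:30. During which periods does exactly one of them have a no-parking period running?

09:45–10:00, 13:00–14:00, 18:45–20:00

Merge the first list: 10:00–13:00.
Merge the second list: 09:45–14:00, 18:45–20:00.
A but not B: none.
B but not A: 09:45–10:00, 13:00–14:00, 18:45–20:00.
Combining gives A △ B.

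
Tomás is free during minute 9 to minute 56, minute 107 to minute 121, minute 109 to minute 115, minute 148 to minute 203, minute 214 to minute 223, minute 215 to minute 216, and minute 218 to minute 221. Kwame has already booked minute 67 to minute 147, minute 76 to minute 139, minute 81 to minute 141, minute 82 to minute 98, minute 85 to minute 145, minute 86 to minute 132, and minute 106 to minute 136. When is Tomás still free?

Merge the first list: minute 9 to minute 56, minute 107 to minute 121, minute 148 to minute 203, minute 214 to minute 223.
Merge the second list: minute 67 to minute 147.
minute 9 to minute 56: no B overlap → unchanged.
minute 107 to minute 121: fully covered by B → removed.
minute 148 to minute 203: no B overlap → unchanged.
minute 214 to minute 223: no B overlap → unchanged.

minute 9 to minute 56, minute 148 to minute 203, minute 214 to minute 223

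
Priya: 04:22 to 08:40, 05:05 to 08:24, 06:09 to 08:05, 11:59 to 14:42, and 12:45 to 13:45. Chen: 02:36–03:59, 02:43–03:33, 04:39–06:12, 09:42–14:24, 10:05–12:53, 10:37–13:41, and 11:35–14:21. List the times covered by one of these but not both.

02:36–03:59, 04:22–04:39, 06:12–08:40, 09:42–11:59, 14:24–14:42

A, merged: 04:22–08:40, 11:59–14:42.
B, merged: 02:36–03:59, 04:39–06:12, 09:42–14:24.
A \ B = 04:22–04:39, 06:12–08:40, 14:24–14:42.
B \ A = 02:36–03:59, 09:42–11:59.
Union of the two gives the symmetric difference.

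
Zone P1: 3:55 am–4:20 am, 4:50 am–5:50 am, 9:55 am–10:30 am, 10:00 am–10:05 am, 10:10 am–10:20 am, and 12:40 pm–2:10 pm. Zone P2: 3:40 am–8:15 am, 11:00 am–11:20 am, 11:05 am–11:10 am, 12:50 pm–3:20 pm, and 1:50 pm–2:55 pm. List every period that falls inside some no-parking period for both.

Merge the first list: 3:55 am-4:20 am, 4:50 am-5:50 am, 9:55 am-10:30 am, 12:40 pm-2:10 pm.
Merge the second list: 3:40 am-8:15 am, 11:00 am-11:20 am, 12:50 pm-3:20 pm.
3:55 am-4:20 am overlaps B on 3:55 am-4:20 am.
4:50 am-5:50 am overlaps B on 4:50 am-5:50 am.
9:55 am-10:30 am falls entirely outside B.
12:40 pm-2:10 pm overlaps B on 12:50 pm-2:10 pm.

3:55 am-4:20 am, 4:50 am-5:50 am, 12:50 pm-2:10 pm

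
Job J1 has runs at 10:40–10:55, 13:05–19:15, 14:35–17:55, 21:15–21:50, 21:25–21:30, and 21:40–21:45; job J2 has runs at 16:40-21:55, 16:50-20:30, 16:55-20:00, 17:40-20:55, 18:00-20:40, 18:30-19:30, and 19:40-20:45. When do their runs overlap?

First set merges to 10:40-10:55, 13:05-19:15, 21:15-21:50.
Second set merges to 16:40-21:55.
10:40-10:55 falls entirely outside B.
13:05-19:15 overlaps B on 16:40-19:15.
21:15-21:50 overlaps B on 21:15-21:50.

16:40-19:15, 21:15-21:50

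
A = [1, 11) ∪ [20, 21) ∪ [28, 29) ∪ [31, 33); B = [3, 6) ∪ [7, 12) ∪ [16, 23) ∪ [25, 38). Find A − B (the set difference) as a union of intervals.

[1, 3) ∪ [6, 7)

[1, 11) \ B = [1, 3), [6, 7).
[20, 21): entirely removed.
[28, 29): entirely removed.
[31, 33): entirely removed.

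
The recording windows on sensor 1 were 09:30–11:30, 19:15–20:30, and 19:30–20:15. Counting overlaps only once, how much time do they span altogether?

3 h 15 min

Merged: 09:30–11:30, 19:15–20:30.
Lengths: 2 h + 1 h 15 min = 3 h 15 min.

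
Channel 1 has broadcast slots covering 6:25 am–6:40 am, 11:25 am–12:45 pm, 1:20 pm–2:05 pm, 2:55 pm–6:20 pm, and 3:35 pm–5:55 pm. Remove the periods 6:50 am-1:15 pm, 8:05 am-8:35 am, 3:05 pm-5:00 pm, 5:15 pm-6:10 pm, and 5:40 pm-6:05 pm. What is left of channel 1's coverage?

6:25 am–6:40 am, 1:20 pm–2:05 pm, 2:55 pm–3:05 pm, 5:00 pm–5:15 pm, 6:10 pm–6:20 pm

First set merges to 6:25 am–6:40 am, 11:25 am–12:45 pm, 1:20 pm–2:05 pm, 2:55 pm–6:20 pm.
Second set merges to 6:50 am–1:15 pm, 3:05 pm–5:00 pm, 5:15 pm–6:10 pm.
6:25 am–6:40 am is untouched.
11:25 am–12:45 pm lies entirely inside B → drops out.
1:20 pm–2:05 pm is untouched.
2:55 pm–6:20 pm with B removed leaves 2:55 pm–3:05 pm, 5:00 pm–5:15 pm, 6:10 pm–6:20 pm.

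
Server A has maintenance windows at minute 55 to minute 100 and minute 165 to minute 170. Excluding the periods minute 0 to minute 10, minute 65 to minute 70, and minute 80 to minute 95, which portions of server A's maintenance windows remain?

minute 55 to minute 100 minus B → minute 55 to minute 65, minute 70 to minute 80, minute 95 to minute 100.
minute 165 to minute 170: no B overlap → unchanged.

minute 55 to minute 65, minute 70 to minute 80, minute 95 to minute 100, minute 165 to minute 170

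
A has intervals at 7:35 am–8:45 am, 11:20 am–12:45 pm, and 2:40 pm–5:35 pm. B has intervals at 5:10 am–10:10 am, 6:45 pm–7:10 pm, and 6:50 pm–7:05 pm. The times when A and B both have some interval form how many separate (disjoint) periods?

1

B, merged: 5:10 am–10:10 am, 6:45 pm–7:10 pm.
A ∩ B = 7:35 am–8:45 am.
That is 1 disjoint piece.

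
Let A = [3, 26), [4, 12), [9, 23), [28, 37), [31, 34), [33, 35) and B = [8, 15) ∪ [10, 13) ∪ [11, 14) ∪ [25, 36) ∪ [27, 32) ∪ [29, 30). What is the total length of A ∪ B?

34

Merge the first list: [3, 26), [28, 37).
Merge the second list: [8, 15), [25, 36).
A ∪ B = [3, 37).
Total: 34.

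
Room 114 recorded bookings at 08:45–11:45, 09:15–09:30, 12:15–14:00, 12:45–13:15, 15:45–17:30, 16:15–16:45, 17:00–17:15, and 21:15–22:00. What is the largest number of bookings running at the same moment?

Sweep endpoints in order; track running count of active intervals.
Peak of 2 reached at 09:15.

2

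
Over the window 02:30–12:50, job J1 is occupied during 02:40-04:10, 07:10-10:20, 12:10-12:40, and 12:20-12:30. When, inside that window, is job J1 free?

After merging, the occupied span is 02:40-04:10, 07:10-10:20, 12:10-12:40.
Complement within 02:30-12:50: 02:30-02:40, 04:10-07:10, 10:20-12:10, 12:40-12:50.

02:30-02:40, 04:10-07:10, 10:20-12:10, 12:40-12:50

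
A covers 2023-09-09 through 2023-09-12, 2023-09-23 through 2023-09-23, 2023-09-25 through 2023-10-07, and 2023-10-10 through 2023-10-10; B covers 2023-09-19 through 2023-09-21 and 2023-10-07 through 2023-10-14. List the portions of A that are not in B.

2023-09-09 through 2023-09-12: no B overlap → unchanged.
2023-09-23 through 2023-09-23: no B overlap → unchanged.
2023-09-25 through 2023-10-07 minus B → 2023-09-25 through 2023-10-06.
2023-10-10 through 2023-10-10: fully covered by B → removed.

2023-09-09 through 2023-09-12, 2023-09-23 through 2023-09-23, 2023-09-25 through 2023-10-06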